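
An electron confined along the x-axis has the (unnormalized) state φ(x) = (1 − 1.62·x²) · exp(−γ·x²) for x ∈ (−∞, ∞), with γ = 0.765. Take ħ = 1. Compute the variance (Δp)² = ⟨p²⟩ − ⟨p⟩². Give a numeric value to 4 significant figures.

Compute ⟨p⟩ and ⟨p²⟩ separately; (Δp)² = ⟨p²⟩ − ⟨p⟩².
Expand each integrand as polynomial × e^(−2γx²) and use ∫x^(2j)·e^(−2γx²) dx = (2j−1)!!/(4γ)^j · √(π/(2γ)), odd powers → 0; here √(π/(2γ)) = 1.4329. Differentiate with the product rule, d/dx e^(−γx²) = −2γx·e^(−γx²).
Normalization: ∫|φ|² dx = 1.1206.
⟨p⟩ = 0.0000 and ⟨p²⟩ = 3.9333.
(Δp)² = 3.9333 − (0.0000)² = 3.9333.

3.933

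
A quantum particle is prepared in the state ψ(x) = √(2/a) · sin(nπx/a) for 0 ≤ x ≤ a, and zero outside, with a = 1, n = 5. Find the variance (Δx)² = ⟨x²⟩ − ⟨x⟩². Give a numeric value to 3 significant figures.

0.0813

Compute ⟨x⟩ and ⟨x²⟩ separately, then (Δx)² = ⟨x²⟩ − ⟨x⟩².
With sin²θ = (1 − cos2θ)/2 on 0 ≤ x ≤ a: ∫sin²(nπx/a) dx = a/2, ∫x·sin²(nπx/a) dx = a²/4, ∫x²·sin²(nπx/a) dx = a³·(1/6 − 1/(4n²π²)); higher powers xᵏ the same way, integrating xᵏ·cos(2nπx/a) by parts.
⟨x⟩ = 0.50000 and ⟨x²⟩ = 0.33131.
(Δx)² = 0.33131 − (0.50000)² = 0.081307.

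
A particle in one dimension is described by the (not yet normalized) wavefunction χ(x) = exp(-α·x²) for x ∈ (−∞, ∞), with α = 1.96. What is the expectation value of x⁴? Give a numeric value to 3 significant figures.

⟨x⁴⟩ = ∫ x⁴·|χ|² dx / ∫|χ|² dx (integrals over the domain).
Gaussian moments: ∫x^(2j)·e^(−2αx²) dx = (2j−1)!!/(4α)^j · √(π/(2α)), odd powers integrate to 0; here √(π/(2α)) = 0.89522.
State is unnormalized: ∫|χ|² dx = 0.89522, and ∫χ*·x⁴·χ dx = 0.043694, so ⟨x⁴⟩ = 0.043694 / 0.89522.
⟨x⁴⟩ = 0.048808.

0.0488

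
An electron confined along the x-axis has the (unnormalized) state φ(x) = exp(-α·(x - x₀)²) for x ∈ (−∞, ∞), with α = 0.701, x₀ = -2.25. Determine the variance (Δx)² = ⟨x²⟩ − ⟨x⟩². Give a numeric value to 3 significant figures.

Compute ⟨x⟩ and ⟨x²⟩ separately, then (Δx)² = ⟨x²⟩ − ⟨x⟩².
Gaussian moments (u = x − x₀): ∫u^(2j)·e^(−2αu²) du = (2j−1)!!/(4α)^j · √(π/(2α)), odd powers integrate to 0; here √(π/(2α)) = 1.4969.
Normalization: ∫|φ|² dx = 1.4969.
⟨x⟩ = -2.2500 and ⟨x²⟩ = 5.4191.
(Δx)² = 5.4191 − (-2.2500)² = 0.35663.

0.357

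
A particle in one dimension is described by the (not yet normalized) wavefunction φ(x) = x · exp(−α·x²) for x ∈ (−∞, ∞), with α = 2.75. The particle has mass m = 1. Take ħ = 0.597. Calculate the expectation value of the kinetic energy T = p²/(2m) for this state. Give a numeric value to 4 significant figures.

T = −(ħ²/2m) d²/dx², so ⟨T⟩ = −(ħ²/2m) ∫ φ*·φ'' dx / ∫|φ|² dx; with m = 1.
Expand each integrand as polynomial × e^(−2αx²) and use ∫x^(2j)·e^(−2αx²) dx = (2j−1)!!/(4α)^j · √(π/(2α)), odd powers → 0; here √(π/(2α)) = 0.75578. Differentiate with the product rule, d/dx e^(−αx²) = −2αx·e^(−αx²).
State is unnormalized: ∫|φ|² dx = 0.068707, and ∫φ*·(−ħ²/2m · φ'') dx = 0.10101, so ⟨T⟩ = 0.10101 / 0.068707.
⟨T⟩ = 1.4702.

1.470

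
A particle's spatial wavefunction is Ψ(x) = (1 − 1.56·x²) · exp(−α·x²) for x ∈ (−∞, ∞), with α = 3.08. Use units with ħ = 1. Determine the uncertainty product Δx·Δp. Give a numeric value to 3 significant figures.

0.510

Δx = √(⟨x²⟩−⟨x⟩²), Δp = √(⟨p²⟩−⟨p⟩²).
Expand each integrand as polynomial × e^(−2αx²) and use ∫x^(2j)·e^(−2αx²) dx = (2j−1)!!/(4α)^j · √(π/(2α)), odd powers → 0; here √(π/(2α)) = 0.71414. Differentiate with the product rule, d/dx e^(−αx²) = −2αx·e^(−αx²).
Normalization: ∫|Ψ|² dx = 0.56764.
⟨x⟩ = 0.0000, ⟨x²⟩ = 0.049094 ⇒ Δx = 0.22157.
⟨p⟩ = 0.0000, ⟨p²⟩ = 5.2911 ⇒ Δp = 2.3002.
Δx·Δp = 0.50967.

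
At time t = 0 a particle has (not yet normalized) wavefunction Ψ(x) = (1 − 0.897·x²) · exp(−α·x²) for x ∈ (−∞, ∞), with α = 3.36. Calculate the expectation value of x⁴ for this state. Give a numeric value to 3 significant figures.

⟨x⁴⟩ = ∫ x⁴·|Ψ|² dx / ∫|Ψ|² dx (integrals over the domain).
Expand each integrand as polynomial × e^(−2αx²) and use ∫x^(2j)·e^(−2αx²) dx = (2j−1)!!/(4α)^j · √(π/(2α)), odd powers → 0; here √(π/(2α)) = 0.68374.
State is unnormalized: ∫|Ψ|² dx = 0.60161, and ∫Ψ*·x⁴·Ψ dx = 0.0055472, so ⟨x⁴⟩ = 0.0055472 / 0.60161.
⟨x⁴⟩ = 0.0092205.

0.00922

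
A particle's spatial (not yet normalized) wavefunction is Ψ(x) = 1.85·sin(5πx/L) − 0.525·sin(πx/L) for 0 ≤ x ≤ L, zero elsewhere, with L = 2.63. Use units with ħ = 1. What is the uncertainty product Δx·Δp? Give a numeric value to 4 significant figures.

4.117

Δx = √(⟨x²⟩−⟨x⟩²), Δp = √(⟨p²⟩−⟨p⟩²).
On 0 ≤ x ≤ L (j ≠ l): ∫sin²(jπx/L) dx = L/2, ∫sin(jπx/L)·sin(lπx/L) dx = 0; diagonal moments ∫x·sin²(jπx/L) dx = L²/4, ∫x²·sin²(jπx/L) dx = L³·(1/6 − 1/(4j²π²)); cross terms ∫x·sin(jπx/L)·sin(lπx/L) dx = 0 for j + l even and −4jlL²/(π²(j² − l²)²) for j + l odd, ∫x²·sin(jπx/L)·sin(lπx/L) dx = (−1)^(j+l)·4jlL³/(π²(j² − l²)²); higher powers the same way via product-to-sum and parts. d²/dx² sin(jπx/L) = −(jπ/L)²·sin(jπx/L); on 0 ≤ x ≤ L, ∫sin²(jπx/L) dx = L/2 and ∫sin(jπx/L)·sin(lπx/L) dx = 0 for j ≠ l, so only diagonal terms survive in ∫|Ψ|² and ∫Ψ·Ψ″; ∫Ψ·Ψ′ dx = [Ψ²/2] between the walls = 0.
Normalization: ∫|Ψ|² dx = 4.8630.
⟨x⟩ = 1.3150, ⟨x²⟩ = 2.2410 ⇒ Δx = 0.71537.
⟨p⟩ = 0.0000, ⟨p²⟩ = 33.120 ⇒ Δp = 5.7550.
Δx·Δp = 4.1169.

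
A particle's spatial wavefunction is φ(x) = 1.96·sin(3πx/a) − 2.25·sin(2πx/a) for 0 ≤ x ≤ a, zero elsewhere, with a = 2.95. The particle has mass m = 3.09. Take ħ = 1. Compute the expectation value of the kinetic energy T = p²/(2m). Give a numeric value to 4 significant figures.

1.130

T = −(ħ²/2m) d²/dx², so ⟨T⟩ = −(ħ²/2m) ∫ φ*·φ'' dx / ∫|φ|² dx; with m = 3.09.
d²/dx² sin(jπx/a) = −(jπ/a)²·sin(jπx/a); on 0 ≤ x ≤ a, ∫sin²(jπx/a) dx = a/2 and ∫sin(jπx/a)·sin(lπx/a) dx = 0 for j ≠ l, so only diagonal terms survive in ∫|φ|² and ∫φ·φ″; ∫φ·φ′ dx = [φ²/2] between the walls = 0.
State is unnormalized: ∫|φ|² dx = 13.134, and ∫φ*·(−ħ²/2m · φ'') dx = 14.840, so ⟨T⟩ = 14.840 / 13.134.
⟨T⟩ = 1.1299.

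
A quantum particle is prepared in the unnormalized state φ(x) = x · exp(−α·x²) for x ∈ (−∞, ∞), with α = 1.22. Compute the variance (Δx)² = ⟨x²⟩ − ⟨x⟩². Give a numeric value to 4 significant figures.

0.6148

Compute ⟨x⟩ and ⟨x²⟩ separately, then (Δx)² = ⟨x²⟩ − ⟨x⟩².
Expand each integrand as polynomial × e^(−2αx²) and use ∫x^(2j)·e^(−2αx²) dx = (2j−1)!!/(4α)^j · √(π/(2α)), odd powers → 0; here √(π/(2α)) = 1.1347.
Normalization: ∫|φ|² dx = 0.23252.
⟨x⟩ = 0.0000 and ⟨x²⟩ = 0.61475.
(Δx)² = 0.61475 − (0.0000)² = 0.61475.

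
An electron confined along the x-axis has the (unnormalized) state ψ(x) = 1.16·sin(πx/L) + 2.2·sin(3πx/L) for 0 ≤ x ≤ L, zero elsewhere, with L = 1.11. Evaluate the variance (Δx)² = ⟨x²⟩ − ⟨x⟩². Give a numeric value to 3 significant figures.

0.122

Compute ⟨x⟩ and ⟨x²⟩ separately, then (Δx)² = ⟨x²⟩ − ⟨x⟩².
On 0 ≤ x ≤ L (j ≠ l): ∫sin²(jπx/L) dx = L/2, ∫sin(jπx/L)·sin(lπx/L) dx = 0; diagonal moments ∫x·sin²(jπx/L) dx = L²/4, ∫x²·sin²(jπx/L) dx = L³·(1/6 − 1/(4j²π²)); cross terms ∫x·sin(jπx/L)·sin(lπx/L) dx = 0 for j + l even and −4jlL²/(π²(j² − l²)²) for j + l odd, ∫x²·sin(jπx/L)·sin(lπx/L) dx = (−1)^(j+l)·4jlL³/(π²(j² − l²)²); higher powers the same way via product-to-sum and parts.
Normalization: ∫|ψ|² dx = 3.4330.
⟨x⟩ = 0.55500 and ⟨x²⟩ = 0.43032.
(Δx)² = 0.43032 − (0.55500)² = 0.12230.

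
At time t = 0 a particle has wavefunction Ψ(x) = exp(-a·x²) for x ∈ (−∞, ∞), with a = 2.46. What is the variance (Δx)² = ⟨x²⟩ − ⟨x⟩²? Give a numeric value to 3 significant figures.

Compute ⟨x⟩ and ⟨x²⟩ separately, then (Δx)² = ⟨x²⟩ − ⟨x⟩².
Gaussian moments: ∫x^(2j)·e^(−2ax²) dx = (2j−1)!!/(4a)^j · √(π/(2a)), odd powers integrate to 0; here √(π/(2a)) = 0.79908.
Normalization: ∫|Ψ|² dx = 0.79908.
⟨x⟩ = 0.0000 and ⟨x²⟩ = 0.10163.
(Δx)² = 0.10163 − (0.0000)² = 0.10163.

0.102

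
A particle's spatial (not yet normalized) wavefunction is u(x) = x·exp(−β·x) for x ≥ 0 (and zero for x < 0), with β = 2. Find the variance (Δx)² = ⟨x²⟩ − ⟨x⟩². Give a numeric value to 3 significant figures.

0.188

Compute ⟨x⟩ and ⟨x²⟩ separately, then (Δx)² = ⟨x²⟩ − ⟨x⟩².
Every integrand reduces to terms xʲ·e^(−2βx) on [0, ∞); use ∫₀^∞ xʲ·e^(−2βx) dx = j!/(2β)^(j+1).
Normalization: ∫|u|² dx = 0.031250.
⟨x⟩ = 0.75000 and ⟨x²⟩ = 0.75000.
(Δx)² = 0.75000 − (0.75000)² = 0.18750.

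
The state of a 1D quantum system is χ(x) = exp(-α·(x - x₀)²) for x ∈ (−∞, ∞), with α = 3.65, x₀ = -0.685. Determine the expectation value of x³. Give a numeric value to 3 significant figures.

⟨x³⟩ = ∫ x³·|χ|² dx / ∫|χ|² dx (integrals over the domain).
Gaussian moments (u = x − x₀): ∫u^(2j)·e^(−2αu²) du = (2j−1)!!/(4α)^j · √(π/(2α)), odd powers integrate to 0; here √(π/(2α)) = 0.65601.
State is unnormalized: ∫|χ|² dx = 0.65601, and ∫χ*·x³·χ dx = -0.30319, so ⟨x³⟩ = -0.30319 / 0.65601.
⟨x³⟩ = -0.46217.

-0.462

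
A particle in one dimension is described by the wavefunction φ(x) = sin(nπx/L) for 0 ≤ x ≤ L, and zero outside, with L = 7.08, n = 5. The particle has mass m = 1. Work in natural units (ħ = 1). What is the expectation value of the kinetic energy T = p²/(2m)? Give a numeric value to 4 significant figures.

2.461

T = −(ħ²/2m) d²/dx², so ⟨T⟩ = −(ħ²/2m) ∫ φ*·φ'' dx / ∫|φ|² dx; with m = 1.
d/dx sin(nπx/L) = (nπ/L)·cos(nπx/L) and d²/dx² sin(nπx/L) = −(nπ/L)²·sin(nπx/L); on 0 ≤ x ≤ L, ∫sin²(nπx/L) dx = L/2 and ∫sin(nπx/L)·cos(nπx/L) dx = 0.
State is unnormalized: ∫|φ|² dx = 3.5400, and ∫φ*·(−ħ²/2m · φ'') dx = 8.7126, so ⟨T⟩ = 8.7126 / 3.5400.
⟨T⟩ = 2.4612.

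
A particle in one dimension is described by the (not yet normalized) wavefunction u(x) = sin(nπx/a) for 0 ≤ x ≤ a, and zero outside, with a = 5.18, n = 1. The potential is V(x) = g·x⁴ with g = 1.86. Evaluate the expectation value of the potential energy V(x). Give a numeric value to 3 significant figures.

⟨V⟩ = ∫ V(x)·|u|² dx / ∫|u|² dx.
With sin²θ = (1 − cos2θ)/2 on 0 ≤ x ≤ a: ∫sin²(nπx/a) dx = a/2, ∫x·sin²(nπx/a) dx = a²/4, ∫x²·sin²(nπx/a) dx = a³·(1/6 − 1/(4n²π²)); higher powers xᵏ the same way, integrating xᵏ·cos(2nπx/a) by parts.
State is unnormalized: ∫|u|² dx = 2.5900, and ∫u*·V(x)·u dx = 395.67, so ⟨V⟩ = 395.67 / 2.5900.
⟨V⟩ = 152.77.

153.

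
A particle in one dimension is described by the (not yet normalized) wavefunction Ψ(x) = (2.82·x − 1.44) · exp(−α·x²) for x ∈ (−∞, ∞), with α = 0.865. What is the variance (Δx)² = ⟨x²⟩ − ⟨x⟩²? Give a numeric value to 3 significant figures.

Compute ⟨x⟩ and ⟨x²⟩ separately, then (Δx)² = ⟨x²⟩ − ⟨x⟩².
Expand each integrand as polynomial × e^(−2αx²) and use ∫x^(2j)·e^(−2αx²) dx = (2j−1)!!/(4α)^j · √(π/(2α)), odd powers → 0; here √(π/(2α)) = 1.3476.
Normalization: ∫|Ψ|² dx = 5.8916.
⟨x⟩ = -0.53689 and ⟨x²⟩ = 0.59289.
(Δx)² = 0.59289 − (-0.53689)² = 0.30464.

0.305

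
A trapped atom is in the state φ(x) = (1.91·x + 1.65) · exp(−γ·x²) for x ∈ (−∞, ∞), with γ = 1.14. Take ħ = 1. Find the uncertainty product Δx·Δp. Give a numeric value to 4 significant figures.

Δx = √(⟨x²⟩−⟨x⟩²), Δp = √(⟨p²⟩−⟨p⟩²).
Expand each integrand as polynomial × e^(−2γx²) and use ∫x^(2j)·e^(−2γx²) dx = (2j−1)!!/(4γ)^j · √(π/(2γ)), odd powers → 0; here √(π/(2γ)) = 1.1738. Differentiate with the product rule, d/dx e^(−γx²) = −2γx·e^(−γx²).
Normalization: ∫|φ|² dx = 4.1349.
⟨x⟩ = 0.39240, ⟨x²⟩ = 0.31891 ⇒ Δx = 0.40612.
⟨p⟩ = 0.0000, ⟨p²⟩ = 1.6578 ⇒ Δp = 1.2876.
Δx·Δp = 0.52291.

0.5229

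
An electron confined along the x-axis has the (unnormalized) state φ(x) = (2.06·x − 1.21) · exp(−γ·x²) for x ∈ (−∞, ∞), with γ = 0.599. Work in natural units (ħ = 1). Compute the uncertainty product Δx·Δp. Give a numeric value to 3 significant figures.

0.760

Δx = √(⟨x²⟩−⟨x⟩²), Δp = √(⟨p²⟩−⟨p⟩²).
Expand each integrand as polynomial × e^(−2γx²) and use ∫x^(2j)·e^(−2γx²) dx = (2j−1)!!/(4γ)^j · √(π/(2γ)), odd powers → 0; here √(π/(2γ)) = 1.6194. Differentiate with the product rule, d/dx e^(−γx²) = −2γx·e^(−γx²).
Normalization: ∫|φ|² dx = 5.2390.
⟨x⟩ = -0.64312, ⟨x²⟩ = 0.87433 ⇒ Δx = 0.67877.
⟨p⟩ = 0.0000, ⟨p²⟩ = 1.2548 ⇒ Δp = 1.1202.
Δx·Δp = 0.76036.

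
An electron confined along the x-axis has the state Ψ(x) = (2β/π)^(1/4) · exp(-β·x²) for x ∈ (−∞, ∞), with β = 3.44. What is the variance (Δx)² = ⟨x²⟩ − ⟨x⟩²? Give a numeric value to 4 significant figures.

Compute ⟨x⟩ and ⟨x²⟩ separately, then (Δx)² = ⟨x²⟩ − ⟨x⟩².
Gaussian moments: ∫x^(2j)·e^(−2βx²) dx = (2j−1)!!/(4β)^j · √(π/(2β)), odd powers integrate to 0; here √(π/(2β)) = 0.67574.
⟨x⟩ = 0.0000 and ⟨x²⟩ = 0.072674.
(Δx)² = 0.072674 − (0.0000)² = 0.072674.

0.07267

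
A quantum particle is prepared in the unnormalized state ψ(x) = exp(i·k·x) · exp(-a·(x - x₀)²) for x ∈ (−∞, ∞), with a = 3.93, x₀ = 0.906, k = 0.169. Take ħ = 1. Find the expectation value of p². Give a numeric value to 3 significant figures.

3.96

p² ψ = −ħ² d²ψ/dx²; ⟨p²⟩ = −ħ² ∫ ψ*·ψ'' dx / ∫|ψ|² dx.
Gaussian moments (u = x − x₀): ∫u^(2j)·e^(−2au²) du = (2j−1)!!/(4a)^j · √(π/(2a)), odd powers integrate to 0; here √(π/(2a)) = 0.63221. Derivatives: ψ′ = (ik − 2au)·ψ, ψ″ = ((ik − 2au)² − 2a)·ψ; the odd-in-u pieces drop out.
State is unnormalized: ∫|ψ|² dx = 0.63221, and ∫ψ*·(−ħ² ψ'') dx = 2.5027, so ⟨p²⟩ = 2.5027 / 0.63221.
⟨p²⟩ = 3.9586.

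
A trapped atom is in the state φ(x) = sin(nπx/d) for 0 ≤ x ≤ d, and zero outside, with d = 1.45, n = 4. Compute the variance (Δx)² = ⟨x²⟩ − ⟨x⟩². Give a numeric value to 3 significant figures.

Compute ⟨x⟩ and ⟨x²⟩ separately, then (Δx)² = ⟨x²⟩ − ⟨x⟩².
With sin²θ = (1 − cos2θ)/2 on 0 ≤ x ≤ d: ∫sin²(nπx/d) dx = d/2, ∫x·sin²(nπx/d) dx = d²/4, ∫x²·sin²(nπx/d) dx = d³·(1/6 − 1/(4n²π²)); higher powers xᵏ the same way, integrating xᵏ·cos(2nπx/d) by parts.
Normalization: ∫|φ|² dx = 0.72500.
⟨x⟩ = 0.72500 and ⟨x²⟩ = 0.69418.
(Δx)² = 0.69418 − (0.72500)² = 0.16855.

0.169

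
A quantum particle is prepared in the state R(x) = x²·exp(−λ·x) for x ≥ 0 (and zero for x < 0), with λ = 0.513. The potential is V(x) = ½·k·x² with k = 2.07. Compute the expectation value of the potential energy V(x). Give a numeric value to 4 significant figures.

29.50

⟨V⟩ = ∫ V(x)·|R|² dx / ∫|R|² dx.
Every integrand reduces to terms xʲ·e^(−2λx) on [0, ∞); use ∫₀^∞ xʲ·e^(−2λx) dx = j!/(2λ)^(j+1).
State is unnormalized: ∫|R|² dx = 21.109, and ∫R*·V(x)·R dx = 622.65, so ⟨V⟩ = 622.65 / 21.109.
⟨V⟩ = 29.496.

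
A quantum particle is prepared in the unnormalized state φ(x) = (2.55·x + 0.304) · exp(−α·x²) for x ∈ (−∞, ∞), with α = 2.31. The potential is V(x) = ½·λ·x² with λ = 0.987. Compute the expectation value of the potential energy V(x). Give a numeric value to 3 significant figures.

0.148

⟨V⟩ = ∫ V(x)·|φ|² dx / ∫|φ|² dx.
Expand each integrand as polynomial × e^(−2αx²) and use ∫x^(2j)·e^(−2αx²) dx = (2j−1)!!/(4α)^j · √(π/(2α)), odd powers → 0; here √(π/(2α)) = 0.82462.
State is unnormalized: ∫|φ|² dx = 0.65652, and ∫φ*·V(x)·φ dx = 0.097052, so ⟨V⟩ = 0.097052 / 0.65652.
⟨V⟩ = 0.14783.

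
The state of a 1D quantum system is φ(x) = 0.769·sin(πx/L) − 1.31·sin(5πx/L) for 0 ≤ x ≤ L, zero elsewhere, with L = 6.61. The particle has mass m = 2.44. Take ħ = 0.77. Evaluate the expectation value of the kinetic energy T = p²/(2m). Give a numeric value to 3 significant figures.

0.517

T = −(ħ²/2m) d²/dx², so ⟨T⟩ = −(ħ²/2m) ∫ φ*·φ'' dx / ∫|φ|² dx; with m = 2.44.
d²/dx² sin(jπx/L) = −(jπ/L)²·sin(jπx/L); on 0 ≤ x ≤ L, ∫sin²(jπx/L) dx = L/2 and ∫sin(jπx/L)·sin(lπx/L) dx = 0 for j ≠ l, so only diagonal terms survive in ∫|φ|² and ∫φ·φ″; ∫φ·φ′ dx = [φ²/2] between the walls = 0.
State is unnormalized: ∫|φ|² dx = 7.6262, and ∫φ*·(−ħ²/2m · φ'') dx = 3.9451, so ⟨T⟩ = 3.9451 / 7.6262.
⟨T⟩ = 0.51731.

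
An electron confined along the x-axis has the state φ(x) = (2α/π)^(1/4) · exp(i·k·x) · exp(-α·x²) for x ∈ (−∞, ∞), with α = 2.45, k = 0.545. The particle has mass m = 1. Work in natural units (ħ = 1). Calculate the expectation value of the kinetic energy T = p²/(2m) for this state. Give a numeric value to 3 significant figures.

T = −(ħ²/2m) d²/dx², so ⟨T⟩ = −(ħ²/2m) ∫ φ*·φ'' dx; with m = 1.
Gaussian moments: ∫x^(2j)·e^(−2αx²) dx = (2j−1)!!/(4α)^j · √(π/(2α)), odd powers integrate to 0; here √(π/(2α)) = 0.80071. Derivatives: φ′ = (ik − 2αx)·φ, φ″ = ((ik − 2αx)² − 2α)·φ; the odd-in-x pieces drop out.
⟨T⟩ = 1.3735.

1.37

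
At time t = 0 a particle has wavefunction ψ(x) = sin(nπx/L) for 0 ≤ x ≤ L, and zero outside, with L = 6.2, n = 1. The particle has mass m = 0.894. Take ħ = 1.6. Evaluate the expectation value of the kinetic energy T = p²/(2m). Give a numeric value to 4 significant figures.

T = −(ħ²/2m) d²/dx², so ⟨T⟩ = −(ħ²/2m) ∫ ψ*·ψ'' dx / ∫|ψ|² dx; with m = 0.894.
d/dx sin(nπx/L) = (nπ/L)·cos(nπx/L) and d²/dx² sin(nπx/L) = −(nπ/L)²·sin(nπx/L); on 0 ≤ x ≤ L, ∫sin²(nπx/L) dx = L/2 and ∫sin(nπx/L)·cos(nπx/L) dx = 0.
State is unnormalized: ∫|ψ|² dx = 3.1000, and ∫ψ*·(−ħ²/2m · ψ'') dx = 1.1396, so ⟨T⟩ = 1.1396 / 3.1000.
⟨T⟩ = 0.36761.

0.3676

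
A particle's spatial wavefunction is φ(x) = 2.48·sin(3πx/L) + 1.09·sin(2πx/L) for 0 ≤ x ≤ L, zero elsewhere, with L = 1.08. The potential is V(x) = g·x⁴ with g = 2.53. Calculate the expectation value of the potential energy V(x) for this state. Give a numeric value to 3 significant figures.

0.280

⟨V⟩ = ∫ V(x)·|φ|² dx / ∫|φ|² dx.
On 0 ≤ x ≤ L (j ≠ l): ∫sin²(jπx/L) dx = L/2, ∫sin(jπx/L)·sin(lπx/L) dx = 0; diagonal moments ∫x·sin²(jπx/L) dx = L²/4, ∫x²·sin²(jπx/L) dx = L³·(1/6 − 1/(4j²π²)); cross terms ∫x·sin(jπx/L)·sin(lπx/L) dx = 0 for j + l even and −4jlL²/(π²(j² − l²)²) for j + l odd, ∫x²·sin(jπx/L)·sin(lπx/L) dx = (−1)^(j+l)·4jlL³/(π²(j² − l²)²); higher powers the same way via product-to-sum and parts.
State is unnormalized: ∫|φ|² dx = 3.9628, and ∫φ*·V(x)·φ dx = 1.1098, so ⟨V⟩ = 1.1098 / 3.9628.
⟨V⟩ = 0.28007.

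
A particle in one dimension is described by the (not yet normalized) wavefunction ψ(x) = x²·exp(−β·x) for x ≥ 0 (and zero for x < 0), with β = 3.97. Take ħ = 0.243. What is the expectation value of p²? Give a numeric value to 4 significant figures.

0.3102

p² ψ = −ħ² d²ψ/dx²; ⟨p²⟩ = −ħ² ∫ ψ*·ψ'' dx / ∫|ψ|² dx.
Differentiate x²·exp(−β·x) with the product rule; every integrand then reduces to terms xʲ·e^(−2βx) on [0, ∞), with ∫₀^∞ xʲ·e^(−2βx) dx = j!/(2β)^(j+1).
State is unnormalized: ∫|ψ|² dx = 0.00076052, and ∫ψ*·(−ħ² ψ'') dx = 0.00023593, so ⟨p²⟩ = 0.00023593 / 0.00076052.
⟨p²⟩ = 0.31022.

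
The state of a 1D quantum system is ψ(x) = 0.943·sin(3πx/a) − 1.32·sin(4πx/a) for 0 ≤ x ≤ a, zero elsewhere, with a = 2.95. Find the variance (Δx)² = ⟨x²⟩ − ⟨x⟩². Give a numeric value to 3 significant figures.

0.384

Compute ⟨x⟩ and ⟨x²⟩ separately, then (Δx)² = ⟨x²⟩ − ⟨x⟩².
On 0 ≤ x ≤ a (j ≠ l): ∫sin²(jπx/a) dx = a/2, ∫sin(jπx/a)·sin(lπx/a) dx = 0; diagonal moments ∫x·sin²(jπx/a) dx = a²/4, ∫x²·sin²(jπx/a) dx = a³·(1/6 − 1/(4j²π²)); cross terms ∫x·sin(jπx/a)·sin(lπx/a) dx = 0 for j + l even and −4jla²/(π²(j² − l²)²) for j + l odd, ∫x²·sin(jπx/a)·sin(lπx/a) dx = (−1)^(j+l)·4jla³/(π²(j² − l²)²); higher powers the same way via product-to-sum and parts.
Normalization: ∫|ψ|² dx = 3.8817.
⟨x⟩ = 2.0290 and ⟨x²⟩ = 4.5002.
(Δx)² = 4.5002 − (2.0290)² = 0.38353.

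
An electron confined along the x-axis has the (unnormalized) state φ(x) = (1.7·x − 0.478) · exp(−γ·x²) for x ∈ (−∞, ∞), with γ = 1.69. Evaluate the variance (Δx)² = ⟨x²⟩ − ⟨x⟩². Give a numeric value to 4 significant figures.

0.2064

Compute ⟨x⟩ and ⟨x²⟩ separately, then (Δx)² = ⟨x²⟩ − ⟨x⟩².
Expand each integrand as polynomial × e^(−2γx²) and use ∫x^(2j)·e^(−2γx²) dx = (2j−1)!!/(4γ)^j · √(π/(2γ)), odd powers → 0; here √(π/(2γ)) = 0.96409.
Normalization: ∫|φ|² dx = 0.63244.
⟨x⟩ = -0.36649 and ⟨x²⟩ = 0.34074.
(Δx)² = 0.34074 − (-0.36649)² = 0.20643.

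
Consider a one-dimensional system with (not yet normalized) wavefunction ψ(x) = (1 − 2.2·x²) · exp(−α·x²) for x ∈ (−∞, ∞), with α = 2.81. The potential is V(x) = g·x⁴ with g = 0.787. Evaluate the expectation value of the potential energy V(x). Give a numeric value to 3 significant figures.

0.00991

⟨V⟩ = ∫ V(x)·|ψ|² dx / ∫|ψ|² dx.
Expand each integrand as polynomial × e^(−2αx²) and use ∫x^(2j)·e^(−2αx²) dx = (2j−1)!!/(4α)^j · √(π/(2α)), odd powers → 0; here √(π/(2α)) = 0.74766.
State is unnormalized: ∫|ψ|² dx = 0.54091, and ∫ψ*·V(x)·ψ dx = 0.0053592, so ⟨V⟩ = 0.0053592 / 0.54091.
⟨V⟩ = 0.0099077.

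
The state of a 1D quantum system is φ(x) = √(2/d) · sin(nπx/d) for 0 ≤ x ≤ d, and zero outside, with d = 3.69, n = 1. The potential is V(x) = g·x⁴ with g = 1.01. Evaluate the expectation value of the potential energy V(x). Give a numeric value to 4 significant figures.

⟨V⟩ = ∫ V(x)·|φ|² dx.
With sin²θ = (1 − cos2θ)/2 on 0 ≤ x ≤ d: ∫sin²(nπx/d) dx = d/2, ∫x·sin²(nπx/d) dx = d²/4, ∫x²·sin²(nπx/d) dx = d³·(1/6 − 1/(4n²π²)); higher powers xᵏ the same way, integrating xᵏ·cos(2nπx/d) by parts.
⟨V⟩ = 21.361.

21.36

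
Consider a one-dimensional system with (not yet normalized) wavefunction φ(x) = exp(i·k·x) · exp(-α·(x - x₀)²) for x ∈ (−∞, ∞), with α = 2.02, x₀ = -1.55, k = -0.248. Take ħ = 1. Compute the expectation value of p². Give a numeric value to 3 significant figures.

p² φ = −ħ² d²φ/dx²; ⟨p²⟩ = −ħ² ∫ φ*·φ'' dx / ∫|φ|² dx.
Gaussian moments (u = x − x₀): ∫u^(2j)·e^(−2αu²) du = (2j−1)!!/(4α)^j · √(π/(2α)), odd powers integrate to 0; here √(π/(2α)) = 0.88183. Derivatives: φ′ = (ik − 2αu)·φ, φ″ = ((ik − 2αu)² − 2α)·φ; the odd-in-u pieces drop out.
State is unnormalized: ∫|φ|² dx = 0.88183, and ∫φ*·(−ħ² φ'') dx = 1.8355, so ⟨p²⟩ = 1.8355 / 0.88183.
⟨p²⟩ = 2.0815.

2.08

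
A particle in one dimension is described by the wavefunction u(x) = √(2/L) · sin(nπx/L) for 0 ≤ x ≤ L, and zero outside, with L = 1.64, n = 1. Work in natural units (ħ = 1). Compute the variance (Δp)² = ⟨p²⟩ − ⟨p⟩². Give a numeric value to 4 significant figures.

3.670

Compute ⟨p⟩ and ⟨p²⟩ separately; (Δp)² = ⟨p²⟩ − ⟨p⟩².
d/dx sin(nπx/L) = (nπ/L)·cos(nπx/L) and d²/dx² sin(nπx/L) = −(nπ/L)²·sin(nπx/L); on 0 ≤ x ≤ L, ∫sin²(nπx/L) dx = L/2 and ∫sin(nπx/L)·cos(nπx/L) dx = 0.
⟨p⟩ = 0.0000 and ⟨p²⟩ = 3.6695.
(Δp)² = 3.6695 − (0.0000)² = 3.6695.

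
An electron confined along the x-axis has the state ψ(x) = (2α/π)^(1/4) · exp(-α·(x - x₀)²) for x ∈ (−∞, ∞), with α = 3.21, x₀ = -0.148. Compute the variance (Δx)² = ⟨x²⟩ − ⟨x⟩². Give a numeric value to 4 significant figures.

Compute ⟨x⟩ and ⟨x²⟩ separately, then (Δx)² = ⟨x²⟩ − ⟨x⟩².
Gaussian moments (u = x − x₀): ∫u^(2j)·e^(−2αu²) du = (2j−1)!!/(4α)^j · √(π/(2α)), odd powers integrate to 0; here √(π/(2α)) = 0.69953.
⟨x⟩ = -0.14800 and ⟨x²⟩ = 0.099786.
(Δx)² = 0.099786 − (-0.14800)² = 0.077882.

0.07788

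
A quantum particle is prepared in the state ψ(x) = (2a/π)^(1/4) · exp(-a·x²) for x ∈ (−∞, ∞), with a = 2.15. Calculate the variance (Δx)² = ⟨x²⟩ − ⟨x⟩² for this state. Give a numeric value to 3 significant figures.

0.116

Compute ⟨x⟩ and ⟨x²⟩ separately, then (Δx)² = ⟨x²⟩ − ⟨x⟩².
Gaussian moments: ∫x^(2j)·e^(−2ax²) dx = (2j−1)!!/(4a)^j · √(π/(2a)), odd powers integrate to 0; here √(π/(2a)) = 0.85475.
⟨x⟩ = 0.0000 and ⟨x²⟩ = 0.11628.
(Δx)² = 0.11628 − (0.0000)² = 0.11628.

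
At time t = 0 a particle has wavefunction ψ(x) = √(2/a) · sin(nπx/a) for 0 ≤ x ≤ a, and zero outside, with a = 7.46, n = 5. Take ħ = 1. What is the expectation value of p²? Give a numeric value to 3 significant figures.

4.43

p² ψ = −ħ² d²ψ/dx²; ⟨p²⟩ = −ħ² ∫ ψ*·ψ'' dx.
d/dx sin(nπx/a) = (nπ/a)·cos(nπx/a) and d²/dx² sin(nπx/a) = −(nπ/a)²·sin(nπx/a); on 0 ≤ x ≤ a, ∫sin²(nπx/a) dx = a/2 and ∫sin(nπx/a)·cos(nπx/a) dx = 0.
⟨p²⟩ = 4.4337.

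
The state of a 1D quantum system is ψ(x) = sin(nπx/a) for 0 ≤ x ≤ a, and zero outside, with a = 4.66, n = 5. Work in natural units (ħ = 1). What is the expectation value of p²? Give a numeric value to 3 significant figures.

11.4

p² ψ = −ħ² d²ψ/dx²; ⟨p²⟩ = −ħ² ∫ ψ*·ψ'' dx / ∫|ψ|² dx.
d/dx sin(nπx/a) = (nπ/a)·cos(nπx/a) and d²/dx² sin(nπx/a) = −(nπ/a)²·sin(nπx/a); on 0 ≤ x ≤ a, ∫sin²(nπx/a) dx = a/2 and ∫sin(nπx/a)·cos(nπx/a) dx = 0.
State is unnormalized: ∫|ψ|² dx = 2.3300, and ∫ψ*·(−ħ² ψ'') dx = 26.474, so ⟨p²⟩ = 26.474 / 2.3300.
⟨p²⟩ = 11.362.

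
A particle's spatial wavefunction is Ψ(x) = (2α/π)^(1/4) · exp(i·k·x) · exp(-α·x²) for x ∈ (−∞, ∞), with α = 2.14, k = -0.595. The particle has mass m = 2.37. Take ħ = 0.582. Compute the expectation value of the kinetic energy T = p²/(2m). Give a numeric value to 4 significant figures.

0.1782

T = −(ħ²/2m) d²/dx², so ⟨T⟩ = −(ħ²/2m) ∫ Ψ*·Ψ'' dx; with m = 2.37.
Gaussian moments: ∫x^(2j)·e^(−2αx²) dx = (2j−1)!!/(4α)^j · √(π/(2α)), odd powers integrate to 0; here √(π/(2α)) = 0.85675. Derivatives: Ψ′ = (ik − 2αx)·Ψ, Ψ″ = ((ik − 2αx)² − 2α)·Ψ; the odd-in-x pieces drop out.
⟨T⟩ = 0.17822.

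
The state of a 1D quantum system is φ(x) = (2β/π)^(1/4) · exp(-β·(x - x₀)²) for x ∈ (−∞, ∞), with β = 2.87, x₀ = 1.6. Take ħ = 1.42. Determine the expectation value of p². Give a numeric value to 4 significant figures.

5.787

p² φ = −ħ² d²φ/dx²; ⟨p²⟩ = −ħ² ∫ φ*·φ'' dx.
Gaussian moments (u = x − x₀): ∫u^(2j)·e^(−2βu²) du = (2j−1)!!/(4β)^j · √(π/(2β)), odd powers integrate to 0; here √(π/(2β)) = 0.73981. Derivatives: d/dx e^(−βu²) = −2βu·e^(−βu²), d²/dx² e^(−βu²) = (4β²u² − 2β)·e^(−βu²).
⟨p²⟩ = 5.7871.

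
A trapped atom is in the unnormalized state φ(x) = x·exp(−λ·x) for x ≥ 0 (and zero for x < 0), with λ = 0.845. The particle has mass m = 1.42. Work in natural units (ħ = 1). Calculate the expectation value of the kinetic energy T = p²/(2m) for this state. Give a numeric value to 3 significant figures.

T = −(ħ²/2m) d²/dx², so ⟨T⟩ = −(ħ²/2m) ∫ φ*·φ'' dx / ∫|φ|² dx; with m = 1.42.
Differentiate x·exp(−λ·x) with the product rule; every integrand then reduces to terms xʲ·e^(−2λx) on [0, ∞), with ∫₀^∞ xʲ·e^(−2λx) dx = j!/(2λ)^(j+1).
State is unnormalized: ∫|φ|² dx = 0.41435, and ∫φ*·(−ħ²/2m · φ'') dx = 0.10418, so ⟨T⟩ = 0.10418 / 0.41435.
⟨T⟩ = 0.25142.

0.251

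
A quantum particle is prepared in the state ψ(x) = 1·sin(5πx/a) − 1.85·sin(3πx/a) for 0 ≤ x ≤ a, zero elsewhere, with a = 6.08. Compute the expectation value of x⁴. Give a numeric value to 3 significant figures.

⟨x⁴⟩ = ∫ x⁴·|ψ|² dx / ∫|ψ|² dx (integrals over the domain).
On 0 ≤ x ≤ a (j ≠ l): ∫sin²(jπx/a) dx = a/2, ∫sin(jπx/a)·sin(lπx/a) dx = 0; diagonal moments ∫x·sin²(jπx/a) dx = a²/4, ∫x²·sin²(jπx/a) dx = a³·(1/6 − 1/(4j²π²)); cross terms ∫x·sin(jπx/a)·sin(lπx/a) dx = 0 for j + l even and −4jla²/(π²(j² − l²)²) for j + l odd, ∫x²·sin(jπx/a)·sin(lπx/a) dx = (−1)^(j+l)·4jla³/(π²(j² − l²)²); higher powers the same way via product-to-sum and parts.
State is unnormalized: ∫|ψ|² dx = 13.444, and ∫ψ*·x⁴·ψ dx = 2276.0, so ⟨x⁴⟩ = 2276.0 / 13.444.
⟨x⁴⟩ = 169.29.

169.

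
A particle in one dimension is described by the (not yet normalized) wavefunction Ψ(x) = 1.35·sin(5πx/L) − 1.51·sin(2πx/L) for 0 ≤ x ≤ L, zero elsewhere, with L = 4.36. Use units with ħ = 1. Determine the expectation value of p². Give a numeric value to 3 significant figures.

p² Ψ = −ħ² d²Ψ/dx²; ⟨p²⟩ = −ħ² ∫ Ψ*·Ψ'' dx / ∫|Ψ|² dx.
d²/dx² sin(jπx/L) = −(jπ/L)²·sin(jπx/L); on 0 ≤ x ≤ L, ∫sin²(jπx/L) dx = L/2 and ∫sin(jπx/L)·sin(lπx/L) dx = 0 for j ≠ l, so only diagonal terms survive in ∫|Ψ|² and ∫Ψ·Ψ″; ∫Ψ·Ψ′ dx = [Ψ²/2] between the walls = 0.
State is unnormalized: ∫|Ψ|² dx = 8.9437, and ∫Ψ*·(−ħ² Ψ'') dx = 61.892, so ⟨p²⟩ = 61.892 / 8.9437.
⟨p²⟩ = 6.9202.

6.92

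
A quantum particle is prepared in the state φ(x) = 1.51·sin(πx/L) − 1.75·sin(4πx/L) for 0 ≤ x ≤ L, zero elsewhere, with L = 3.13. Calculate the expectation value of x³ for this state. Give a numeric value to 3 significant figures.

7.20

⟨x³⟩ = ∫ x³·|φ|² dx / ∫|φ|² dx (integrals over the domain).
On 0 ≤ x ≤ L (j ≠ l): ∫sin²(jπx/L) dx = L/2, ∫sin(jπx/L)·sin(lπx/L) dx = 0; diagonal moments ∫x·sin²(jπx/L) dx = L²/4, ∫x²·sin²(jπx/L) dx = L³·(1/6 − 1/(4j²π²)); cross terms ∫x·sin(jπx/L)·sin(lπx/L) dx = 0 for j + l even and −4jlL²/(π²(j² − l²)²) for j + l odd, ∫x²·sin(jπx/L)·sin(lπx/L) dx = (−1)^(j+l)·4jlL³/(π²(j² − l²)²); higher powers the same way via product-to-sum and parts.
State is unnormalized: ∫|φ|² dx = 8.3612, and ∫φ*·x³·φ dx = 60.231, so ⟨x³⟩ = 60.231 / 8.3612.
⟨x³⟩ = 7.2036.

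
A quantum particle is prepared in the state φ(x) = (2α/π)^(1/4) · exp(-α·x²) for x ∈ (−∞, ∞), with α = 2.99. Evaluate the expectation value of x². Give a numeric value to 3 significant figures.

0.0836

⟨x²⟩ = ∫ x²·|φ|² dx (integrals over the domain).
Gaussian moments: ∫x^(2j)·e^(−2αx²) dx = (2j−1)!!/(4α)^j · √(π/(2α)), odd powers integrate to 0; here √(π/(2α)) = 0.72481.
⟨x²⟩ = 0.083612.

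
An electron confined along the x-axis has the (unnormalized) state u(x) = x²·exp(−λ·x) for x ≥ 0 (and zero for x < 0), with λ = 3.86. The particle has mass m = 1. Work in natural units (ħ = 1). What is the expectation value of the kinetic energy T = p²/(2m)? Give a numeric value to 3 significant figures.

2.48

T = −(ħ²/2m) d²/dx², so ⟨T⟩ = −(ħ²/2m) ∫ u*·u'' dx / ∫|u|² dx; with m = 1.
Differentiate x²·exp(−λ·x) with the product rule; every integrand then reduces to terms xʲ·e^(−2λx) on [0, ∞), with ∫₀^∞ xʲ·e^(−2λx) dx = j!/(2λ)^(j+1).
State is unnormalized: ∫|u|² dx = 0.00087524, and ∫u*·(−ħ²/2m · u'') dx = 0.0021734, so ⟨T⟩ = 0.0021734 / 0.00087524.
⟨T⟩ = 2.4833.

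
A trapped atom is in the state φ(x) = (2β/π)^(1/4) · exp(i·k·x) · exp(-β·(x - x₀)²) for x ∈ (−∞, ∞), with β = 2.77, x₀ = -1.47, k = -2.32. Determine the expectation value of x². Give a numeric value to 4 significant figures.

⟨x²⟩ = ∫ x²·|φ|² dx (integrals over the domain).
Gaussian moments (u = x − x₀): ∫u^(2j)·e^(−2βu²) du = (2j−1)!!/(4β)^j · √(π/(2β)), odd powers integrate to 0; here √(π/(2β)) = 0.75304.
⟨x²⟩ = 2.2512.

2.251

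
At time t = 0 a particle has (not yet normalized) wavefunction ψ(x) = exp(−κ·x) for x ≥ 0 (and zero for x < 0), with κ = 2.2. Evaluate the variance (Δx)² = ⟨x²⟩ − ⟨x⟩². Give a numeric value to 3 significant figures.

0.0517

Compute ⟨x⟩ and ⟨x²⟩ separately, then (Δx)² = ⟨x²⟩ − ⟨x⟩².
Every integrand reduces to terms xʲ·e^(−2κx) on [0, ∞); use ∫₀^∞ xʲ·e^(−2κx) dx = j!/(2κ)^(j+1).
Normalization: ∫|ψ|² dx = 0.22727.
⟨x⟩ = 0.22727 and ⟨x²⟩ = 0.10331.
(Δx)² = 0.10331 − (0.22727)² = 0.051653.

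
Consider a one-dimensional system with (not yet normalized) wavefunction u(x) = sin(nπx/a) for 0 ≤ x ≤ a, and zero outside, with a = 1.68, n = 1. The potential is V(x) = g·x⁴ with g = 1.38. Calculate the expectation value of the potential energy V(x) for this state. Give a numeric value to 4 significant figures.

1.254

⟨V⟩ = ∫ V(x)·|u|² dx / ∫|u|² dx.
With sin²θ = (1 − cos2θ)/2 on 0 ≤ x ≤ a: ∫sin²(nπx/a) dx = a/2, ∫x·sin²(nπx/a) dx = a²/4, ∫x²·sin²(nπx/a) dx = a³·(1/6 − 1/(4n²π²)); higher powers xᵏ the same way, integrating xᵏ·cos(2nπx/a) by parts.
State is unnormalized: ∫|u|² dx = 0.84000, and ∫u*·V(x)·u dx = 1.0534, so ⟨V⟩ = 1.0534 / 0.84000.
⟨V⟩ = 1.2541.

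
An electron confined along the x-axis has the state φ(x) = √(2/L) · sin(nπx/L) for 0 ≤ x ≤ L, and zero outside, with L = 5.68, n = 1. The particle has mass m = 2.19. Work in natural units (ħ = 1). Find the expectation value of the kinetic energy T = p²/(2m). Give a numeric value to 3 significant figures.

0.0698

T = −(ħ²/2m) d²/dx², so ⟨T⟩ = −(ħ²/2m) ∫ φ*·φ'' dx; with m = 2.19.
d/dx sin(nπx/L) = (nπ/L)·cos(nπx/L) and d²/dx² sin(nπx/L) = −(nπ/L)²·sin(nπx/L); on 0 ≤ x ≤ L, ∫sin²(nπx/L) dx = L/2 and ∫sin(nπx/L)·cos(nπx/L) dx = 0.
⟨T⟩ = 0.069844.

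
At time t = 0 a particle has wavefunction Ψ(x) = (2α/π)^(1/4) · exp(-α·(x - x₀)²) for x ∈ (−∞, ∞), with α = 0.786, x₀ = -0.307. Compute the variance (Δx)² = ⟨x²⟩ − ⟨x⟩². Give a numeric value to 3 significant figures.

0.318

Compute ⟨x⟩ and ⟨x²⟩ separately, then (Δx)² = ⟨x²⟩ − ⟨x⟩².
Gaussian moments (u = x − x₀): ∫u^(2j)·e^(−2αu²) du = (2j−1)!!/(4α)^j · √(π/(2α)), odd powers integrate to 0; here √(π/(2α)) = 1.4137.
⟨x⟩ = -0.30700 and ⟨x²⟩ = 0.41232.
(Δx)² = 0.41232 − (-0.30700)² = 0.31807.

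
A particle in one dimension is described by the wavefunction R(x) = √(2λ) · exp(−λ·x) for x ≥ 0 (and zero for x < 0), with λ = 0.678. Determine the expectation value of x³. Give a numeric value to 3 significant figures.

⟨x³⟩ = ∫ x³·|R|² dx (integrals over the domain).
Every integrand reduces to terms xʲ·e^(−2λx) on [0, ∞); use ∫₀^∞ xʲ·e^(−2λx) dx = j!/(2λ)^(j+1).
⟨x³⟩ = 2.4064.

2.41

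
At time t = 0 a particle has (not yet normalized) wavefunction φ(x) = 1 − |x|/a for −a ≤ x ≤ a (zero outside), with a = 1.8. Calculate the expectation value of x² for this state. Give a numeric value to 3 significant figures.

0.324

⟨x²⟩ = ∫ x²·|φ|² dx / ∫|φ|² dx (integrals over the domain).
φ is even, so ∫ over [−a, a] = 2∫₀ᵃ with φ = 1 − x/a there: ∫₀ᵃ (1 − x/a)² dx = a/3, ∫₀ᵃ x²(1 − x/a)² dx = a³/30, ∫₀ᵃ x⁴(1 − x/a)² dx = a⁵/105.
State is unnormalized: ∫|φ|² dx = 1.2000, and ∫φ*·x²·φ dx = 0.38880, so ⟨x²⟩ = 0.38880 / 1.2000.
⟨x²⟩ = 0.32400.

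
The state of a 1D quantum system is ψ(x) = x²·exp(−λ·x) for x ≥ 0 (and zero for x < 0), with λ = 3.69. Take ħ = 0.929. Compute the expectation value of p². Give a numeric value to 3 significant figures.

3.92

p² ψ = −ħ² d²ψ/dx²; ⟨p²⟩ = −ħ² ∫ ψ*·ψ'' dx / ∫|ψ|² dx.
Differentiate x²·exp(−λ·x) with the product rule; every integrand then reduces to terms xʲ·e^(−2λx) on [0, ∞), with ∫₀^∞ xʲ·e^(−2λx) dx = j!/(2λ)^(j+1).
State is unnormalized: ∫|ψ|² dx = 0.0010963, and ∫ψ*·(−ħ² ψ'') dx = 0.0042943, so ⟨p²⟩ = 0.0042943 / 0.0010963.
⟨p²⟩ = 3.9171.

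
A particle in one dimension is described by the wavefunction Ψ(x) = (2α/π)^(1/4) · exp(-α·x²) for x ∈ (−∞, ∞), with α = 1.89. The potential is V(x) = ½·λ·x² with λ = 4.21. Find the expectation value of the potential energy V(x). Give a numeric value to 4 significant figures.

⟨V⟩ = ∫ V(x)·|Ψ|² dx.
Gaussian moments: ∫x^(2j)·e^(−2αx²) dx = (2j−1)!!/(4α)^j · √(π/(2α)), odd powers integrate to 0; here √(π/(2α)) = 0.91165.
⟨V⟩ = 0.27844.

0.2784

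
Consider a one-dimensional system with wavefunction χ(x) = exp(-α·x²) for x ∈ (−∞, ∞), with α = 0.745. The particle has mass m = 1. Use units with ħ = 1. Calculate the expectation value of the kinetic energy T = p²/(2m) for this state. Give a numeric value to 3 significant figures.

0.373

T = −(ħ²/2m) d²/dx², so ⟨T⟩ = −(ħ²/2m) ∫ χ*·χ'' dx / ∫|χ|² dx; with m = 1.
Gaussian moments: ∫x^(2j)·e^(−2αx²) dx = (2j−1)!!/(4α)^j · √(π/(2α)), odd powers integrate to 0; here √(π/(2α)) = 1.4521. Derivatives: d/dx e^(−αx²) = −2αx·e^(−αx²), d²/dx² e^(−αx²) = (4α²x² − 2α)·e^(−αx²).
State is unnormalized: ∫|χ|² dx = 1.4521, and ∫χ*·(−ħ²/2m · χ'') dx = 0.54089, so ⟨T⟩ = 0.54089 / 1.4521.
⟨T⟩ = 0.37250.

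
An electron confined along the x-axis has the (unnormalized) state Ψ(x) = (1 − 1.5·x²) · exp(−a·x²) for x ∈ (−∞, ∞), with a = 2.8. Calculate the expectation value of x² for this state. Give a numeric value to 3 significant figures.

⟨x²⟩ = ∫ x²·|Ψ|² dx / ∫|Ψ|² dx (integrals over the domain).
Expand each integrand as polynomial × e^(−2ax²) and use ∫x^(2j)·e^(−2ax²) dx = (2j−1)!!/(4a)^j · √(π/(2a)), odd powers → 0; here √(π/(2a)) = 0.74900.
State is unnormalized: ∫|Ψ|² dx = 0.58868, and ∫Ψ*·x²·Ψ dx = 0.031129, so ⟨x²⟩ = 0.031129 / 0.58868.
⟨x²⟩ = 0.052880.

0.0529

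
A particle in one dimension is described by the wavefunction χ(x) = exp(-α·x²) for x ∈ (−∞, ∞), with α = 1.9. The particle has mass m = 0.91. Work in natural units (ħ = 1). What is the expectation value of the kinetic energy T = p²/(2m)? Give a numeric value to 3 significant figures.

1.04

T = −(ħ²/2m) d²/dx², so ⟨T⟩ = −(ħ²/2m) ∫ χ*·χ'' dx / ∫|χ|² dx; with m = 0.91.
Gaussian moments: ∫x^(2j)·e^(−2αx²) dx = (2j−1)!!/(4α)^j · √(π/(2α)), odd powers integrate to 0; here √(π/(2α)) = 0.90925. Derivatives: d/dx e^(−αx²) = −2αx·e^(−αx²), d²/dx² e^(−αx²) = (4α²x² − 2α)·e^(−αx²).
State is unnormalized: ∫|χ|² dx = 0.90925, and ∫χ*·(−ħ²/2m · χ'') dx = 0.94922, so ⟨T⟩ = 0.94922 / 0.90925.
⟨T⟩ = 1.0440.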